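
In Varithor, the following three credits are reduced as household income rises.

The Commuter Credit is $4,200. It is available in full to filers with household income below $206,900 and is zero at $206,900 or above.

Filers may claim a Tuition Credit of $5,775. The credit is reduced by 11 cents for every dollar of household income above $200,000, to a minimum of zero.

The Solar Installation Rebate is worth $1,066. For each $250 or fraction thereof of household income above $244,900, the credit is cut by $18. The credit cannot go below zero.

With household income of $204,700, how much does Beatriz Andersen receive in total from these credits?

$10,524

Commuter Credit: $204,700 is below the $206,900 cutoff, so the full $4,200 applies.
Tuition Credit: 11% of the $4,700 excess over $200,000 is $517; credit = $5,775 − $517 = $5,258.
Solar Installation Rebate: $204,700 is at or below the $244,900 threshold, so the full $1,066 applies.
Total: $4,200 + $5,258 + $1,066 = $10,524.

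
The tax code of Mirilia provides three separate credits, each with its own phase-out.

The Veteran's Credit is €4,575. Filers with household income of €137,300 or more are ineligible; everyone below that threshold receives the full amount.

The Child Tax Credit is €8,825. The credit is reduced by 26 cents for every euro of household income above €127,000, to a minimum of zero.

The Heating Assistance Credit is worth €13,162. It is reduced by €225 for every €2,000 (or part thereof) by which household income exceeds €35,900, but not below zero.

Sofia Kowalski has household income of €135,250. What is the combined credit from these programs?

€13,167

Veteran's Credit: €135,250 is below the €137,300 cutoff, so the full €4,575 applies.
Child Tax Credit: 26% of the €8,250 excess over €127,000 is €2,145; credit = €8,825 − €2,145 = €6,680.
Heating Assistance Credit: income exceeds €35,900 by €99,350, which is 50 full-or-partial €2,000 increments; reduction = 50 × €225 = €11,250, leaving €1,912.
Total: €4,575 + €6,680 + €1,912 = €13,167.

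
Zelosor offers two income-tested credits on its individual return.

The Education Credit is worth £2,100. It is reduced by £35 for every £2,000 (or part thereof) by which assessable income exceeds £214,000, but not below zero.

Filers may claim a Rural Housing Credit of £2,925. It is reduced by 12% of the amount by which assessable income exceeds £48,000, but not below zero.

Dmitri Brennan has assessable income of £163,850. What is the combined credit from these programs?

£2,100

Education Credit: £163,850 is at or below the £214,000 threshold, so the full £2,100 applies.
Rural Housing Credit: 12% of the £115,850 excess over £48,000 is £13,902 ≥ base, so the credit is £0.
Total: £2,100 + £0 = £2,100.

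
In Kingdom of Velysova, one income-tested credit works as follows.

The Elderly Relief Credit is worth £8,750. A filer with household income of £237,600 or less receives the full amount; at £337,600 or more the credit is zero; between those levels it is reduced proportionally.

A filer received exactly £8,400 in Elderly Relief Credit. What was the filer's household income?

£241,600

£8,400 is 8,400/8,750 of the full £8,750, so 350/8,750 of the £100,000 range has been used: income = £237,600 + £100,000 × 350/8,750 = £241,600.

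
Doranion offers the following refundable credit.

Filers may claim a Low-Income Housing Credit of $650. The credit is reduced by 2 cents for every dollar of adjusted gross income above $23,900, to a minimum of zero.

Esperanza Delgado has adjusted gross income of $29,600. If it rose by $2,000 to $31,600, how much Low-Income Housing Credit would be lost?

$40

At $29,600 — 2% of the $5,700 excess over $23,900 is $114; credit = $650 − $114 = $536.
At $31,600 — 2% of the $7,700 excess over $23,900 is $154; credit = $650 − $154 = $496.
Lost: $536 − $496 = $40.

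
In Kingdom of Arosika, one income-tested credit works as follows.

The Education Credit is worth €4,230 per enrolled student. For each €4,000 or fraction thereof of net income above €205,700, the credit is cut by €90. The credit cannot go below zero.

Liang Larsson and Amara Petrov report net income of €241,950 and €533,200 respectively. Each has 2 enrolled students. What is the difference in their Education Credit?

€6,480

Liang (€241,950): Education Credit: base = 2 × €4,230 = €8,460. income exceeds €205,700 by €36,250, which is 10 full-or-partial €4,000 increments; reduction = 10 × €90 = €900, leaving €7,560.
Amara (€533,200): Education Credit: base = 2 × €4,230 = €8,460. income exceeds €205,700 by €327,500, which is 82 full-or-partial €4,000 increments; reduction = 82 × €90 = €7,380, leaving €1,080.
Difference: |€7,560 − €1,080| = €6,480.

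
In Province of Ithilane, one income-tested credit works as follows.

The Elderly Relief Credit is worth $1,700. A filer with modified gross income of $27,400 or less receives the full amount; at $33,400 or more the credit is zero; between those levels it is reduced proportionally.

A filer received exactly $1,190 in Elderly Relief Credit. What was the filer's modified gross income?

$29,200

$1,190 is 1,190/1,700 of the full $1,700, so 510/1,700 of the $6,000 range has been used: income = $27,400 + $6,000 × 510/1,700 = $29,200.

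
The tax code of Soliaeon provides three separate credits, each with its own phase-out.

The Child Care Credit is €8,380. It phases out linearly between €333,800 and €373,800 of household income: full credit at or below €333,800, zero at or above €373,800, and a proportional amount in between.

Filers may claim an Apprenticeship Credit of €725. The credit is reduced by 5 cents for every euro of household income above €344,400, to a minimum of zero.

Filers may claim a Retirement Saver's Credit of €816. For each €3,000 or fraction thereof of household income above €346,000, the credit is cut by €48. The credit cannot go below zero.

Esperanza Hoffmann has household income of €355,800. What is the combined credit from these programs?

Child Care Credit: €355,800 is €22,000 into a €40,000 phase-out range, leaving 18,000/40,000 of the credit: €8,380 × 18,000/40,000 = €3,771.
Apprenticeship Credit: 5% of the €11,400 excess over €344,400 is €570; credit = €725 − €570 = €155.
Retirement Saver's Credit: income exceeds €346,000 by €9,800, which is 4 full-or-partial €3,000 increments; reduction = 4 × €48 = €192, leaving €624.
Total: €3,771 + €155 + €624 = €4,550.

€4,550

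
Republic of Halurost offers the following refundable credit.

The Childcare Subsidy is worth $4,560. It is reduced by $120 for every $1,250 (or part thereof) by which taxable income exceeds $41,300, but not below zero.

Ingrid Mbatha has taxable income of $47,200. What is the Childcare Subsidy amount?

$3,960

Childcare Subsidy: income exceeds $41,300 by $5,900, which is 5 full-or-partial $1,250 increments; reduction = 5 × $120 = $600, leaving $3,960.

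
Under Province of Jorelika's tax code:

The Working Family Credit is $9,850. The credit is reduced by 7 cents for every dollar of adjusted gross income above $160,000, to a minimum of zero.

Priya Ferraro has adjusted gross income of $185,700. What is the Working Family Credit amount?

Working Family Credit: 7% of the $25,700 excess over $160,000 is $1,799; credit = $9,850 − $1,799 = $8,051.

$8,051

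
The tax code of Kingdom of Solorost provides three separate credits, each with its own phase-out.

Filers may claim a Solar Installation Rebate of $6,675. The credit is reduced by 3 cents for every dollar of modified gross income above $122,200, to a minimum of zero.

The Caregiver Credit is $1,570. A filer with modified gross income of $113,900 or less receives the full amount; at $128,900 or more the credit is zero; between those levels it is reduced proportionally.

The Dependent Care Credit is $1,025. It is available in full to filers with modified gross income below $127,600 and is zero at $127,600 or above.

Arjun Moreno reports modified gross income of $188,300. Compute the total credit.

$4,692

Solar Installation Rebate: 3% of the $66,100 excess over $122,200 is $1,983; credit = $6,675 − $1,983 = $4,692.
Caregiver Credit: $188,300 is at or above $128,900, so the credit is $0.
Dependent Care Credit: $188,300 meets or exceeds the $127,600 cutoff, so the credit is $0.
Total: $4,692 + $0 + $0 = $4,692.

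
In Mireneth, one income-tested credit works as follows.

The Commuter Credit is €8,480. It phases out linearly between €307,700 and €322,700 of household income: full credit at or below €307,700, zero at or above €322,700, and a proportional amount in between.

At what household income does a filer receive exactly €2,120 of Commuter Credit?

€318,950

€2,120 is 2,120/8,480 of the full €8,480, so 6,360/8,480 of the €15,000 range has been used: income = €307,700 + €15,000 × 6,360/8,480 = €318,950.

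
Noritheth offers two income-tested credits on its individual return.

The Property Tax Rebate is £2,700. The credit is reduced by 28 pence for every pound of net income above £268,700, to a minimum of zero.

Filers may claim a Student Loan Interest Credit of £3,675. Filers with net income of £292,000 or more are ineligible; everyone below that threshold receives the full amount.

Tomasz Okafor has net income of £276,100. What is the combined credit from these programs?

£4,303

Property Tax Rebate: 28% of the £7,400 excess over £268,700 is £2,072; credit = £2,700 − £2,072 = £628.
Student Loan Interest Credit: £276,100 is below the £292,000 cutoff, so the full £3,675 applies.
Total: £628 + £3,675 = £4,303.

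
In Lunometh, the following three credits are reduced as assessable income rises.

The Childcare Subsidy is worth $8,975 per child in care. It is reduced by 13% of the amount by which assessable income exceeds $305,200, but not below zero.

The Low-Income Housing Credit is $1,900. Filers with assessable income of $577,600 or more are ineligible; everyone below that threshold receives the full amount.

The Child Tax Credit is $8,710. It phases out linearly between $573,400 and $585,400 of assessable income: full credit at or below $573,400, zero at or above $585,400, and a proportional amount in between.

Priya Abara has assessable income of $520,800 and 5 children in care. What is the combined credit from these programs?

Childcare Subsidy: base = 5 × $8,975 = $44,875. 13% of the $215,600 excess over $305,200 is $28,028; credit = $44,875 − $28,028 = $16,847.
Low-Income Housing Credit: $520,800 is below the $577,600 cutoff, so the full $1,900 applies.
Child Tax Credit: $520,800 is at or below the $573,400 threshold, so the full $8,710 applies.
Total: $16,847 + $1,900 + $8,710 = $27,457.

$27,457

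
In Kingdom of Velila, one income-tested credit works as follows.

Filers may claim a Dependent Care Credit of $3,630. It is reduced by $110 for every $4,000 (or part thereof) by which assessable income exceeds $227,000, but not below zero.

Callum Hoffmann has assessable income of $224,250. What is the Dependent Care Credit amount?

Dependent Care Credit: $224,250 is at or below the $227,000 threshold, so the full $3,630 applies.

$3,630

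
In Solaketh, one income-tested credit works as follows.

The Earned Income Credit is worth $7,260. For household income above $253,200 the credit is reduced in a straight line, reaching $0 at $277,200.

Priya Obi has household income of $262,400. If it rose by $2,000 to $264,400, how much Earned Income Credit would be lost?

At $262,400 — $262,400 is $9,200 into a $24,000 phase-out range, leaving 14,800/24,000 of the credit: $7,260 × 14,800/24,000 = $4,477.
At $264,400 — $264,400 is $11,200 into a $24,000 phase-out range, leaving 12,800/24,000 of the credit: $7,260 × 12,800/24,000 = $3,872.
Lost: $4,477 − $3,872 = $605.

$605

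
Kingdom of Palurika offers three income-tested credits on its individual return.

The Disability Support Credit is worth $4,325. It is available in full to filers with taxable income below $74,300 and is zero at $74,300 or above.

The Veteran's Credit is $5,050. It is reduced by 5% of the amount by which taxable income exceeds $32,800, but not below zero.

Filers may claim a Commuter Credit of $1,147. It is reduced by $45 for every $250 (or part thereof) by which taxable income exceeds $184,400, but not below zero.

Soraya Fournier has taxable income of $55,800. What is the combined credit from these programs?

$9,372

Disability Support Credit: $55,800 is below the $74,300 cutoff, so the full $4,325 applies.
Veteran's Credit: 5% of the $23,000 excess over $32,800 is $1,150; credit = $5,050 − $1,150 = $3,900.
Commuter Credit: $55,800 is at or below the $184,400 threshold, so the full $1,147 applies.
Total: $4,325 + $3,900 + $1,147 = $9,372.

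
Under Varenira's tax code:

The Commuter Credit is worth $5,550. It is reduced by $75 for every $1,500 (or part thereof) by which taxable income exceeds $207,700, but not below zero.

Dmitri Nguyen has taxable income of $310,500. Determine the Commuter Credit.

Commuter Credit: income exceeds $207,700 by $102,800, which is 69 full-or-partial $1,500 increments; reduction = 69 × $75 = $5,175, leaving $375.

$375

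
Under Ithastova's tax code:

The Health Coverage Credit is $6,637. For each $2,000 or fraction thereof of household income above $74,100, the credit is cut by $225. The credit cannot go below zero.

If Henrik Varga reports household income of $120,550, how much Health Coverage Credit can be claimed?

$1,237

Health Coverage Credit: income exceeds $74,100 by $46,450, which is 24 full-or-partial $2,000 increments; reduction = 24 × $225 = $5,400, leaving $1,237.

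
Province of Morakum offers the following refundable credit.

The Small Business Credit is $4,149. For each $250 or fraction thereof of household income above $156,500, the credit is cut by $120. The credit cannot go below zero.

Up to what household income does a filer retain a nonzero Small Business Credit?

After 34 increments the reduction is 34 × $120 = $4,080, leaving $69; one more increment wipes it out. Increment 34 ends at excess 34 × $250 = $8,500, so the highest qualifying income is $156,500 + $8,500 = $165,000.

$165,000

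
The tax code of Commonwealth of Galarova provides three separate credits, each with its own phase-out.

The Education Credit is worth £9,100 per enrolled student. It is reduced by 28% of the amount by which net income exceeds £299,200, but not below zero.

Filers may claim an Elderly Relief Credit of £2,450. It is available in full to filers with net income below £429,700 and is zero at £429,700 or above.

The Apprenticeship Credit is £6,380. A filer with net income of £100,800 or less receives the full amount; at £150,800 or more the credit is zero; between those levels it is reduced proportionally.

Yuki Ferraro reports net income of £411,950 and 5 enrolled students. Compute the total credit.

Education Credit: base = 5 × £9,100 = £45,500. 28% of the £112,750 excess over £299,200 is £31,570; credit = £45,500 − £31,570 = £13,930.
Elderly Relief Credit: £411,950 is below the £429,700 cutoff, so the full £2,450 applies.
Apprenticeship Credit: £411,950 is at or above £150,800, so the credit is £0.
Total: £13,930 + £2,450 + £0 = £16,380.

£16,380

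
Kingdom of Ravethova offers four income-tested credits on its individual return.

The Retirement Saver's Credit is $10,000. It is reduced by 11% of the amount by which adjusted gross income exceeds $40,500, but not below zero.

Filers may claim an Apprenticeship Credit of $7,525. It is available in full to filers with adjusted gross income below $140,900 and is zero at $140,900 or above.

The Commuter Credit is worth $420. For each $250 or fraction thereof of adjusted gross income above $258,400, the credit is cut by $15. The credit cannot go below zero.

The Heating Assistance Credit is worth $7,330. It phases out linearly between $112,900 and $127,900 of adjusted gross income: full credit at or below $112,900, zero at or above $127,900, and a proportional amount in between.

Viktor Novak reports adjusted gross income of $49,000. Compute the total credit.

Retirement Saver's Credit: 11% of the $8,500 excess over $40,500 is $935; credit = $10,000 − $935 = $9,065.
Apprenticeship Credit: $49,000 is below the $140,900 cutoff, so the full $7,525 applies.
Commuter Credit: $49,000 is at or below the $258,400 threshold, so the full $420 applies.
Heating Assistance Credit: $49,000 is at or below the $112,900 threshold, so the full $7,330 applies.
Total: $9,065 + $7,525 + $420 + $7,330 = $24,340.

$24,340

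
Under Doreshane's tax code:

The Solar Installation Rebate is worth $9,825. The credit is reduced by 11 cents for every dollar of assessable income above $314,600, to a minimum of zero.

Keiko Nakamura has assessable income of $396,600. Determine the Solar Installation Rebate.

Solar Installation Rebate: 11% of the $82,000 excess over $314,600 is $9,020; credit = $9,825 − $9,020 = $805.

$805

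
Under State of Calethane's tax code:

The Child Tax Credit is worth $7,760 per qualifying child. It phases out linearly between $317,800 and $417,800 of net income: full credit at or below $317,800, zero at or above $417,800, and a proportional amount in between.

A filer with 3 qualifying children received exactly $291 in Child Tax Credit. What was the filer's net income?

Full credit = 3 × $7,760 = $23,280.
$291 is 291/23,280 of the full $23,280, so 22,989/23,280 of the $100,000 range has been used: income = $317,800 + $100,000 × 22,989/23,280 = $416,550.

$416,550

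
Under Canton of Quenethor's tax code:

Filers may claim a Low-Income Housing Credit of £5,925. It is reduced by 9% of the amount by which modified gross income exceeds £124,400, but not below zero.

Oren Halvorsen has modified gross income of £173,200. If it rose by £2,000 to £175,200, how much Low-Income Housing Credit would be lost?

£180

At £173,200 — 9% of the £48,800 excess over £124,400 is £4,392; credit = £5,925 − £4,392 = £1,533.
At £175,200 — 9% of the £50,800 excess over £124,400 is £4,572; credit = £5,925 − £4,572 = £1,353.
Lost: £1,533 − £1,353 = £180.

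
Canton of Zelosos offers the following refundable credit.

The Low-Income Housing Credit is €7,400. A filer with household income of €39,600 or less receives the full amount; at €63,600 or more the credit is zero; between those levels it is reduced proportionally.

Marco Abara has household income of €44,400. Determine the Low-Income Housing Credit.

€5,920

Low-Income Housing Credit: €44,400 is €4,800 into a €24,000 phase-out range, leaving 19,200/24,000 of the credit: €7,400 × 19,200/24,000 = €5,920.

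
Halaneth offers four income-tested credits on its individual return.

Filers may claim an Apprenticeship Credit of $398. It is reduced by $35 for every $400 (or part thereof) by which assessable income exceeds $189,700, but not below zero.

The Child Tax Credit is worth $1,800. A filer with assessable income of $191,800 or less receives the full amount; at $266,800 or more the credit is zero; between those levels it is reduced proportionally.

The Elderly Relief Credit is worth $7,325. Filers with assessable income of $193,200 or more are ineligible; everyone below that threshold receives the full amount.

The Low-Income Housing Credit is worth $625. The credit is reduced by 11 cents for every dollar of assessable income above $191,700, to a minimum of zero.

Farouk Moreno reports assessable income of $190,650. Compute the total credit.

Apprenticeship Credit: income exceeds $189,700 by $950, which is 3 full-or-partial $400 increments; reduction = 3 × $35 = $105, leaving $293.
Child Tax Credit: $190,650 is at or below the $191,800 threshold, so the full $1,800 applies.
Elderly Relief Credit: $190,650 is below the $193,200 cutoff, so the full $7,325 applies.
Low-Income Housing Credit: $190,650 is at or below the $191,700 threshold, so the full $625 applies.
Total: $293 + $1,800 + $7,325 + $625 = $10,043.

$10,043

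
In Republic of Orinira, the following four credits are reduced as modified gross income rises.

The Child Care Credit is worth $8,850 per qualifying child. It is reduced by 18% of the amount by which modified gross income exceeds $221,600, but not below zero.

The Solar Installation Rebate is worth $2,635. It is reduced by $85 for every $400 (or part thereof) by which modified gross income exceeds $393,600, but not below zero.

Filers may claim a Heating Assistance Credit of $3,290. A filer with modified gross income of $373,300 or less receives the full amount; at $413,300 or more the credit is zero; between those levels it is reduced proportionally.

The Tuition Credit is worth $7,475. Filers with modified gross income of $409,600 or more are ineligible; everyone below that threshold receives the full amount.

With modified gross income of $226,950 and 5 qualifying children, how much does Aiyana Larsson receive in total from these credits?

$56,687

Child Care Credit: base = 5 × $8,850 = $44,250. 18% of the $5,350 excess over $221,600 is $963; credit = $44,250 − $963 = $43,287.
Solar Installation Rebate: $226,950 is at or below the $393,600 threshold, so the full $2,635 applies.
Heating Assistance Credit: $226,950 is at or below the $373,300 threshold, so the full $3,290 applies.
Tuition Credit: $226,950 is below the $409,600 cutoff, so the full $7,475 applies.
Total: $43,287 + $2,635 + $3,290 + $7,475 = $56,687.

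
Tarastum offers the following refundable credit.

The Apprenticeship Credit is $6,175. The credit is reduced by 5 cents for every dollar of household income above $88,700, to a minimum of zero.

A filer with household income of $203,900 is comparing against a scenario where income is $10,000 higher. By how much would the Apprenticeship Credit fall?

At $203,900 — 5% of the $115,200 excess over $88,700 is $5,760; credit = $6,175 − $5,760 = $415.
At $213,900 — 5% of the $125,200 excess over $88,700 is $6,260 ≥ base, so the credit is $0.
Lost: $415 − $0 = $415.

$415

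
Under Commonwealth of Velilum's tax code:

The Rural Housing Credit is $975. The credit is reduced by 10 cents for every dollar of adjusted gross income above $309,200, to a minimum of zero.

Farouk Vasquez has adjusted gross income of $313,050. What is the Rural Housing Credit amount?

$590

Rural Housing Credit: 10% of the $3,850 excess over $309,200 is $385; credit = $975 − $385 = $590.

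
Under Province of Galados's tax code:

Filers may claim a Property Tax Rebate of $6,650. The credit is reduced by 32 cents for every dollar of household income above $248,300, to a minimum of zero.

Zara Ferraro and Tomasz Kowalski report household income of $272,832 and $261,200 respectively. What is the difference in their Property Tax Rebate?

Zara ($272,832): Property Tax Rebate: 32% of the $24,532 excess over $248,300 is $7,850.24 ≥ base, so the credit is $0.
Tomasz ($261,200): Property Tax Rebate: 32% of the $12,900 excess over $248,300 is $4,128; credit = $6,650 − $4,128 = $2,522.
Difference: |$0 − $2,522| = $2,522.

$2,522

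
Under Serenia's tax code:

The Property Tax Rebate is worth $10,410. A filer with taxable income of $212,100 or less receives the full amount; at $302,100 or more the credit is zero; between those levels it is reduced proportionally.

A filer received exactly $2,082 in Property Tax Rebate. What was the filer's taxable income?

$284,100

$2,082 is 2,082/10,410 of the full $10,410, so 8,328/10,410 of the $90,000 range has been used: income = $212,100 + $90,000 × 8,328/10,410 = $284,100.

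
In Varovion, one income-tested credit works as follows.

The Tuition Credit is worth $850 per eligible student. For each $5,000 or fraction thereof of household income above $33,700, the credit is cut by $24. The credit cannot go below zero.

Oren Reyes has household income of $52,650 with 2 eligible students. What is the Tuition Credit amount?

Tuition Credit: base = 2 × $850 = $1,700. income exceeds $33,700 by $18,950, which is 4 full-or-partial $5,000 increments; reduction = 4 × $24 = $96, leaving $1,604.

$1,604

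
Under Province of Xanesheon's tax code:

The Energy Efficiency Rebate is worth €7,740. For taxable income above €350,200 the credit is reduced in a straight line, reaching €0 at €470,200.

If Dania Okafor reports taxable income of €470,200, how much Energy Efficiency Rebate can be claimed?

Energy Efficiency Rebate: €470,200 is at or above €470,200, so the credit is €0.

€0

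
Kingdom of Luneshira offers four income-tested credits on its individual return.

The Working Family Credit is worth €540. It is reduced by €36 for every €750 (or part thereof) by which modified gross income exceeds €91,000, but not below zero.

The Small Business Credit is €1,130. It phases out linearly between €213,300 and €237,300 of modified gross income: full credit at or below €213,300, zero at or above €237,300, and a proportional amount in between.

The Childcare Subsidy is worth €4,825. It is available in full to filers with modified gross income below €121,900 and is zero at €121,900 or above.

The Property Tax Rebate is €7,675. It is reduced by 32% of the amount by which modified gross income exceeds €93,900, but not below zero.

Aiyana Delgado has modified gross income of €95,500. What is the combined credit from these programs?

€13,442

Working Family Credit: income exceeds €91,000 by €4,500, which is 6 full-or-partial €750 increments; reduction = 6 × €36 = €216, leaving €324.
Small Business Credit: €95,500 is at or below the €213,300 threshold, so the full €1,130 applies.
Childcare Subsidy: €95,500 is below the €121,900 cutoff, so the full €4,825 applies.
Property Tax Rebate: 32% of the €1,600 excess over €93,900 is €512; credit = €7,675 − €512 = €7,163.
Total: €324 + €1,130 + €4,825 + €7,163 = €13,442.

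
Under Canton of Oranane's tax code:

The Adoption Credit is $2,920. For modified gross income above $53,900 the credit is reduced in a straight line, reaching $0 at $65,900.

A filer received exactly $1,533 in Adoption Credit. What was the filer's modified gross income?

$59,600

$1,533 is 1,533/2,920 of the full $2,920, so 1,387/2,920 of the $12,000 range has been used: income = $53,900 + $12,000 × 1,387/2,920 = $59,600.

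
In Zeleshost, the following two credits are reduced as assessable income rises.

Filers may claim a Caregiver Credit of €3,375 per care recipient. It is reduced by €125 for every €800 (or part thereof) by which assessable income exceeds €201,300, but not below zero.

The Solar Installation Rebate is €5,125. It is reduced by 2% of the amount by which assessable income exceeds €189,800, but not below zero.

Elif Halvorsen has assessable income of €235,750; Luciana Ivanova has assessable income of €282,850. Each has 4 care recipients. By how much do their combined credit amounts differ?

€8,192

Elif (€235,750): Caregiver Credit: base = 4 × €3,375 = €13,500. income exceeds €201,300 by €34,450, which is 44 full-or-partial €800 increments; reduction = 44 × €125 = €5,500, leaving €8,000. Solar Installation Rebate: 2% of the €45,950 excess over €189,800 is €919; credit = €5,125 − €919 = €4,206. total €8,000 + €4,206 = €12,206
Luciana (€282,850): Caregiver Credit: base = 4 × €3,375 = €13,500. income exceeds €201,300 by €81,550, which is 102 full-or-partial €800 increments; reduction = 102 × €125 = €12,750, leaving €750. Solar Installation Rebate: 2% of the €93,050 excess over €189,800 is €1,861; credit = €5,125 − €1,861 = €3,264. total €750 + €3,264 = €4,014
Difference: |€12,206 − €4,014| = €8,192.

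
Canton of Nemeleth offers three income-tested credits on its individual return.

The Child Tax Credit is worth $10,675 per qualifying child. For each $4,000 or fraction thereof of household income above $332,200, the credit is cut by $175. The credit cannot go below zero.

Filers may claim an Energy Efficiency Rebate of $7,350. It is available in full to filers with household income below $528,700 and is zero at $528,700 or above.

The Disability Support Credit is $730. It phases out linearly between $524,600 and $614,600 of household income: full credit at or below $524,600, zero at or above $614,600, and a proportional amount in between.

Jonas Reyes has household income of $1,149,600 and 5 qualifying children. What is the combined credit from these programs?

$17,500

Child Tax Credit: base = 5 × $10,675 = $53,375. income exceeds $332,200 by $817,400, which is 205 full-or-partial $4,000 increments; reduction = 205 × $175 = $35,875, leaving $17,500.
Energy Efficiency Rebate: $1,149,600 meets or exceeds the $528,700 cutoff, so the credit is $0.
Disability Support Credit: $1,149,600 is at or above $614,600, so the credit is $0.
Total: $17,500 + $0 + $0 = $17,500.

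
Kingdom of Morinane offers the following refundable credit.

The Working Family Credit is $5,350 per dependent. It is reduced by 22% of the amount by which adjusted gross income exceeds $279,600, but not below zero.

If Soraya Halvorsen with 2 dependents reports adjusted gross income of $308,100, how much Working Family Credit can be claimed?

$4,430

Working Family Credit: base = 2 × $5,350 = $10,700. 22% of the $28,500 excess over $279,600 is $6,270; credit = $10,700 − $6,270 = $4,430.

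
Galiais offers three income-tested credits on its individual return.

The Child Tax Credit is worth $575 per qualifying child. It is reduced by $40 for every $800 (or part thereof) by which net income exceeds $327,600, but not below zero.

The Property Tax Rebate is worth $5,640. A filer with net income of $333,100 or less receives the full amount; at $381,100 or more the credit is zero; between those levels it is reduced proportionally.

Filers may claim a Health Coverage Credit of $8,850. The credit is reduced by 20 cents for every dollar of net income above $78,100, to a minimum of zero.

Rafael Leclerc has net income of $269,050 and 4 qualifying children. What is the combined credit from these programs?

Child Tax Credit: base = 4 × $575 = $2,300. $269,050 is at or below the $327,600 threshold, so the full $2,300 applies.
Property Tax Rebate: $269,050 is at or below the $333,100 threshold, so the full $5,640 applies.
Health Coverage Credit: 20% of the $190,950 excess over $78,100 is $38,190 ≥ base, so the credit is $0.
Total: $2,300 + $5,640 + $0 = $7,940.

$7,940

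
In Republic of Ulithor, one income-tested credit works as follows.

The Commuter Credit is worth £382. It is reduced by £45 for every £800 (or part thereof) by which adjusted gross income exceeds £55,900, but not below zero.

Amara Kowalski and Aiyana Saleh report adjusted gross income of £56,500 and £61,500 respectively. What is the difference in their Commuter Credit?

Amara (£56,500): Commuter Credit: income exceeds £55,900 by £600, which is 1 full-or-partial £800 increment; reduction = 1 × £45 = £45, leaving £337.
Aiyana (£61,500): Commuter Credit: income exceeds £55,900 by £5,600, which is 7 full-or-partial £800 increments; reduction = 7 × £45 = £315, leaving £67.
Difference: |£337 − £67| = £270.

£270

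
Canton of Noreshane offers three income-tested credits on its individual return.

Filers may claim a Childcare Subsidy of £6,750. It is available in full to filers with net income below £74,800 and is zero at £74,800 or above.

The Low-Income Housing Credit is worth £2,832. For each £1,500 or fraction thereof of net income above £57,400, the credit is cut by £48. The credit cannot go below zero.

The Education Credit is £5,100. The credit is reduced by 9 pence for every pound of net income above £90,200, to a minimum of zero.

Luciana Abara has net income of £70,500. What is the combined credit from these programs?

£14,250

Childcare Subsidy: £70,500 is below the £74,800 cutoff, so the full £6,750 applies.
Low-Income Housing Credit: income exceeds £57,400 by £13,100, which is 9 full-or-partial £1,500 increments; reduction = 9 × £48 = £432, leaving £2,400.
Education Credit: £70,500 is at or below the £90,200 threshold, so the full £5,100 applies.
Total: £6,750 + £2,400 + £5,100 = £14,250.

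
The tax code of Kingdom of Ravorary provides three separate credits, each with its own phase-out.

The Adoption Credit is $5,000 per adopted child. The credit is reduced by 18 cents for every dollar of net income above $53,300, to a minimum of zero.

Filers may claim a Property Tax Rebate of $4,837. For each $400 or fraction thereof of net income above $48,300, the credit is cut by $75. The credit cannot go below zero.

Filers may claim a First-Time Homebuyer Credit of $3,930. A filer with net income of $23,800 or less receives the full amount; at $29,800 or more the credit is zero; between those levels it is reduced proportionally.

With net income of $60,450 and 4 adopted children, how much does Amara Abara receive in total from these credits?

Adoption Credit: base = 4 × $5,000 = $20,000. 18% of the $7,150 excess over $53,300 is $1,287; credit = $20,000 − $1,287 = $18,713.
Property Tax Rebate: income exceeds $48,300 by $12,150, which is 31 full-or-partial $400 increments; reduction = 31 × $75 = $2,325, leaving $2,512.
First-Time Homebuyer Credit: $60,450 is at or above $29,800, so the credit is $0.
Total: $18,713 + $2,512 + $0 = $21,225.

$21,225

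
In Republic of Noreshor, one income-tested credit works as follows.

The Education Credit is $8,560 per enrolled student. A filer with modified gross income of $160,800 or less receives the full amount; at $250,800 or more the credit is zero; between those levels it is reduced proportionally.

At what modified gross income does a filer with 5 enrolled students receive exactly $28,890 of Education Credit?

Full credit = 5 × $8,560 = $42,800.
$28,890 is 28,890/42,800 of the full $42,800, so 13,910/42,800 of the $90,000 range has been used: income = $160,800 + $90,000 × 13,910/42,800 = $190,050.

$190,050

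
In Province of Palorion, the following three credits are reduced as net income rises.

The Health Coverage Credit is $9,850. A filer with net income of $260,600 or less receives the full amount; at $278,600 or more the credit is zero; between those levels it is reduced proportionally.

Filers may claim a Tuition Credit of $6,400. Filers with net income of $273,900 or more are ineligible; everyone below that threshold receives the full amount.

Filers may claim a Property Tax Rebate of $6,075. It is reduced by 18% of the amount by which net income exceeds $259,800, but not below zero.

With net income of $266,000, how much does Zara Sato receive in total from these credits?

$18,254

Health Coverage Credit: $266,000 is $5,400 into a $18,000 phase-out range, leaving 12,600/18,000 of the credit: $9,850 × 12,600/18,000 = $6,895.
Tuition Credit: $266,000 is below the $273,900 cutoff, so the full $6,400 applies.
Property Tax Rebate: 18% of the $6,200 excess over $259,800 is $1,116; credit = $6,075 − $1,116 = $4,959.
Total: $6,895 + $6,400 + $4,959 = $18,254.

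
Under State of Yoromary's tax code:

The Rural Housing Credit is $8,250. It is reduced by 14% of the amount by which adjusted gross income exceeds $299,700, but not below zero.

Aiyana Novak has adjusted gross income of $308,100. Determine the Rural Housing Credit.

$7,074

Rural Housing Credit: 14% of the $8,400 excess over $299,700 is $1,176; credit = $8,250 − $1,176 = $7,074.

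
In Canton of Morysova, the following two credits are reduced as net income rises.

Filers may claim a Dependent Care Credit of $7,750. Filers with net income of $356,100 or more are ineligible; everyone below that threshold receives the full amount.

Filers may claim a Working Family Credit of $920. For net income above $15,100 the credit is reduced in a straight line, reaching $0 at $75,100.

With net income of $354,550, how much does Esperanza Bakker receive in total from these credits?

$7,750

Dependent Care Credit: $354,550 is below the $356,100 cutoff, so the full $7,750 applies.
Working Family Credit: $354,550 is at or above $75,100, so the credit is $0.
Total: $7,750 + $0 = $7,750.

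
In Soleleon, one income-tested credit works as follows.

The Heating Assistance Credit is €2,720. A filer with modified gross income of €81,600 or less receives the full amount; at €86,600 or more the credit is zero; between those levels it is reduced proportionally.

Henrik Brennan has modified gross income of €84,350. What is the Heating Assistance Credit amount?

€1,224

Heating Assistance Credit: €84,350 is €2,750 into a €5,000 phase-out range, leaving 2,250/5,000 of the credit: €2,720 × 2,250/5,000 = €1,224.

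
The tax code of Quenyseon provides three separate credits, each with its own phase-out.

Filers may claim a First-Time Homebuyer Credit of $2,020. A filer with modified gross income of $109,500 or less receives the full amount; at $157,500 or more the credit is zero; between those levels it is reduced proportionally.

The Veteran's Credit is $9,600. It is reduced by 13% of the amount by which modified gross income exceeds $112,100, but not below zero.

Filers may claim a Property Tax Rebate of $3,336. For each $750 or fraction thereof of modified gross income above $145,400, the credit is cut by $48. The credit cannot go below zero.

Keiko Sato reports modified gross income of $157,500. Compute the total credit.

$6,218

First-Time Homebuyer Credit: $157,500 is at or above $157,500, so the credit is $0.
Veteran's Credit: 13% of the $45,400 excess over $112,100 is $5,902; credit = $9,600 − $5,902 = $3,698.
Property Tax Rebate: income exceeds $145,400 by $12,100, which is 17 full-or-partial $750 increments; reduction = 17 × $48 = $816, leaving $2,520.
Total: $0 + $3,698 + $2,520 = $6,218.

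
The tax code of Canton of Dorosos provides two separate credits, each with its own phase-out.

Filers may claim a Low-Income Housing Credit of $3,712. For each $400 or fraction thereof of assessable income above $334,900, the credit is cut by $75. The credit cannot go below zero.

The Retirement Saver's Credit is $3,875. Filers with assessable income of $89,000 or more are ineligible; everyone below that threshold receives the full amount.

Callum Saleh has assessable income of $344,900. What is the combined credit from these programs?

$1,837

Low-Income Housing Credit: income exceeds $334,900 by $10,000, which is 25 full-or-partial $400 increments; reduction = 25 × $75 = $1,875, leaving $1,837.
Retirement Saver's Credit: $344,900 meets or exceeds the $89,000 cutoff, so the credit is $0.
Total: $1,837 + $0 = $1,837.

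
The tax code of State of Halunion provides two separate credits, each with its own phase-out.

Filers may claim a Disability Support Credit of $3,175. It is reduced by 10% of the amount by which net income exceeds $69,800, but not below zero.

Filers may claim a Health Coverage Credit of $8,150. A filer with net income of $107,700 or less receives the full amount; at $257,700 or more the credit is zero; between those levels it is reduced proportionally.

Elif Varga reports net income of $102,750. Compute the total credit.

$8,150

Disability Support Credit: 10% of the $32,950 excess over $69,800 is $3,295 ≥ base, so the credit is $0.
Health Coverage Credit: $102,750 is at or below the $107,700 threshold, so the full $8,150 applies.
Total: $0 + $8,150 = $8,150.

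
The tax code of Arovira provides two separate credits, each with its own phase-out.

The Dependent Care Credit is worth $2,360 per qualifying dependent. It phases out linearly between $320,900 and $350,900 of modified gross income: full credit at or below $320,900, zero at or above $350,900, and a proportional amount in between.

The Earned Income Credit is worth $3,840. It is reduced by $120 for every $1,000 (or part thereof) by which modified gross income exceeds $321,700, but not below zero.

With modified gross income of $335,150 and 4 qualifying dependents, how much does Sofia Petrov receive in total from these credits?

$7,116

Dependent Care Credit: base = 4 × $2,360 = $9,440. $335,150 is $14,250 into a $30,000 phase-out range, leaving 15,750/30,000 of the credit: $9,440 × 15,750/30,000 = $4,956.
Earned Income Credit: income exceeds $321,700 by $13,450, which is 14 full-or-partial $1,000 increments; reduction = 14 × $120 = $1,680, leaving $2,160.
Total: $4,956 + $2,160 = $7,116.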